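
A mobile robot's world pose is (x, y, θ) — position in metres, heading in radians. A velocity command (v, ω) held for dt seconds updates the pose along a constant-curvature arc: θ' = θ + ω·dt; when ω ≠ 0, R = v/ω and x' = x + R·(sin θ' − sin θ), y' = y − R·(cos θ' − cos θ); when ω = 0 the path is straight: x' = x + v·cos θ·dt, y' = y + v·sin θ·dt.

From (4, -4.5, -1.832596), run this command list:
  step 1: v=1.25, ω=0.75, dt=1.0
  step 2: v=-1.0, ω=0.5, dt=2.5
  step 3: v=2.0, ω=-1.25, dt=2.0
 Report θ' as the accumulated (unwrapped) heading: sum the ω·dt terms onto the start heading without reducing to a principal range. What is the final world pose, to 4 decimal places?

step 1: θ'=-1.0826 (R=1.6667) → pose (4.1379, -5.7131, -1.0826)
step 2: θ'=0.1674 (R=-2.0000) → pose (2.0383, -4.6791, 0.1674)
step 3: θ'=-2.3326 (R=-1.6000) → pose (3.4627, -7.3611, -2.3326)

(3.4627, -7.3611, -2.3326)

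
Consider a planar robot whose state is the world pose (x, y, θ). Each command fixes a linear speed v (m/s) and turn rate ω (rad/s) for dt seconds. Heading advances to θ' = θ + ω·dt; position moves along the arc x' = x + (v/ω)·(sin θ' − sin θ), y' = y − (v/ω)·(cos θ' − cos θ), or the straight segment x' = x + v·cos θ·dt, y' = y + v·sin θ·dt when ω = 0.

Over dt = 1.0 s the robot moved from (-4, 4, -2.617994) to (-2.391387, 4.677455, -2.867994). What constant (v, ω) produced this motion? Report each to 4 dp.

Δθ = -2.867994 − -2.617994 = -0.250000
ω = Δθ/dt = -0.250000/1.0 = -0.2500
R = Δx/(sin θ' − sin θ) = 7.0000
v = R·ω = 7.0000·-0.2500 = -1.7500

v = -1.7500, ω = -0.2500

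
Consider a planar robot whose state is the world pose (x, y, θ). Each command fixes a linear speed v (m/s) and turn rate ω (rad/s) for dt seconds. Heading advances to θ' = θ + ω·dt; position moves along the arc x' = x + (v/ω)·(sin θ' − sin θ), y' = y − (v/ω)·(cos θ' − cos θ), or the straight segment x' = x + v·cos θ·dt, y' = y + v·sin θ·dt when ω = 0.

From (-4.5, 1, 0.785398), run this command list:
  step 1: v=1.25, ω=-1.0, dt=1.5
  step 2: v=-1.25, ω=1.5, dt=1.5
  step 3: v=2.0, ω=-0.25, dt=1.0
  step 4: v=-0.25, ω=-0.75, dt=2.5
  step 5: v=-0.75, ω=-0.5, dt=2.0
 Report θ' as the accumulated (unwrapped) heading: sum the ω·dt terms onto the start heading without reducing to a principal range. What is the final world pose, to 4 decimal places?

(-5.0282, 3.5213, -1.5896)

step 1: θ'=-0.7146 (R=-1.2500) → pose (-2.7970, 1.0603, -0.7146)
step 2: θ'=1.5354 (R=-0.8333) → pose (-4.1759, 0.4603, 1.5354)
step 3: θ'=1.2854 (R=-8.0000) → pose (-3.8573, 2.4295, 1.2854)
step 4: θ'=-0.5896 (R=0.3333) → pose (-4.3625, 2.2463, -0.5896)
step 5: θ'=-1.5896 (R=1.5000) → pose (-5.0282, 3.5213, -1.5896)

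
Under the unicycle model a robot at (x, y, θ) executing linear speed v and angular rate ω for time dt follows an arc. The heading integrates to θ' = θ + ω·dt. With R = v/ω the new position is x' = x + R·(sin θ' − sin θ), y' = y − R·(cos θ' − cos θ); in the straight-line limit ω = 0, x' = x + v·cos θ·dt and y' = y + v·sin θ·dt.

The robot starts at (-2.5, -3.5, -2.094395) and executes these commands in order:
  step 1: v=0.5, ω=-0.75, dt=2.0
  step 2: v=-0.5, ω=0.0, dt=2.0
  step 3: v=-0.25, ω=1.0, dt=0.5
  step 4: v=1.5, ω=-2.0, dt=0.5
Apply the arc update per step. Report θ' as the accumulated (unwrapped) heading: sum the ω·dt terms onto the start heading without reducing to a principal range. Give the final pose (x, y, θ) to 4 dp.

step 1: θ'=-3.5944 (R=-0.6667) → pose (-3.3690, -3.7661, -3.5944)
step 2: θ'=-3.5944 (straight) → pose (-2.4698, -4.2036, -3.5944)
step 3: θ'=-3.0944 (R=-0.2500) → pose (-2.3486, -4.2286, -3.0944)
step 4: θ'=-4.0944 (R=-0.7500) → pose (-2.9953, -3.9139, -4.0944)

(-2.9953, -3.9139, -4.0944)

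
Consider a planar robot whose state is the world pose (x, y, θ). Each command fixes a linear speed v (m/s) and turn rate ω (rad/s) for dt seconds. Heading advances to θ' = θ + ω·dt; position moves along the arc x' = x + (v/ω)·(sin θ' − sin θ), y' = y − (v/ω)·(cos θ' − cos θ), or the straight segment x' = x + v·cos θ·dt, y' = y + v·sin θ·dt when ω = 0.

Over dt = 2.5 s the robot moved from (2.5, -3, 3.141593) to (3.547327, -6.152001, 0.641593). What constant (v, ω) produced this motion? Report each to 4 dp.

Δθ = 0.641593 − 3.141593 = -2.500000
ω = Δθ/dt = -2.500000/2.5 = -1.0000
R = −Δy/(cos θ' − cos θ) = 1.7500
v = R·ω = 1.7500·-1.0000 = -1.7500

v = -1.7500, ω = -1.0000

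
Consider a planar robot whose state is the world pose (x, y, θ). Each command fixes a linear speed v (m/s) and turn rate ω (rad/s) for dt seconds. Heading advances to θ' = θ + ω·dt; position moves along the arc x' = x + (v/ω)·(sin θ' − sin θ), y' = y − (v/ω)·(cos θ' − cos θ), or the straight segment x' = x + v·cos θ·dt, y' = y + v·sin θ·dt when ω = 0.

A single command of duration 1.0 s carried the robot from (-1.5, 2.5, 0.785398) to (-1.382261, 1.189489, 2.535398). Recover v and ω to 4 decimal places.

Δθ = 2.535398 − 0.785398 = 1.750000
ω = Δθ/dt = 1.750000/1.0 = 1.7500
R = −Δy/(cos θ' − cos θ) = -0.8571
v = R·ω = -0.8571·1.7500 = -1.5000

v = -1.5000, ω = 1.7500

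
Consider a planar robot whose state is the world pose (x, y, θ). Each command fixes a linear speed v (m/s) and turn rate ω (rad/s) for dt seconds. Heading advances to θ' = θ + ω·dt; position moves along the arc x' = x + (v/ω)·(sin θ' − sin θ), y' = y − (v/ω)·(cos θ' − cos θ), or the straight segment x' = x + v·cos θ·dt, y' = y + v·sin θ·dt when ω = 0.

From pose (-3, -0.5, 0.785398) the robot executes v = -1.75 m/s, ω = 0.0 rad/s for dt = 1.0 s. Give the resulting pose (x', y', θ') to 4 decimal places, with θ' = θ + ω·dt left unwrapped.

(-4.2374, -1.7374, 0.7854)

θ' = 0.7854 + 0.0·1.0 = 0.7854
ω = 0 → straight: x' = -3 + -1.75·cos(0.7854)·1.0 = -4.2374
y' = -0.5 + -1.75·sin(0.7854)·1.0 = -1.7374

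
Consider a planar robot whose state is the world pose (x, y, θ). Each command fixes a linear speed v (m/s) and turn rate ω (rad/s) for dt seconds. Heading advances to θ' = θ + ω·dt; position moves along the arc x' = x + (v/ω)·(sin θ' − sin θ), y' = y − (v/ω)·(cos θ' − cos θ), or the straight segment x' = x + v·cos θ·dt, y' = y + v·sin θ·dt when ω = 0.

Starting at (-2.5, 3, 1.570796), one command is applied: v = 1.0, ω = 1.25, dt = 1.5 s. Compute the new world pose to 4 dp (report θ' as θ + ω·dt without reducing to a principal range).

θ' = 1.5708 + 1.25·1.5 = 3.4458
R = v/ω = 1.0/1.25 = 0.8000
x' = -2.5 + 0.8000·(sin 3.4458 − sin 1.5708) = -3.5396
y' = 3 − 0.8000·(cos 3.4458 − cos 1.5708) = 3.7633

(-3.5396, 3.7633, 3.4458)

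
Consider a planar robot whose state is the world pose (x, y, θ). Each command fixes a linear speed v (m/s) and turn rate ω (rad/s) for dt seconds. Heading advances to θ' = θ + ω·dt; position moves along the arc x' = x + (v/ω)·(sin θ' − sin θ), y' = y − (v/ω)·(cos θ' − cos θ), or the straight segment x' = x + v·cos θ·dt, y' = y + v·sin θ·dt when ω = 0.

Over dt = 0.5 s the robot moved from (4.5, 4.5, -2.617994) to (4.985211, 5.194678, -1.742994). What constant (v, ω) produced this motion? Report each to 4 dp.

Δθ = -1.742994 − -2.617994 = 0.875000
ω = Δθ/dt = 0.875000/0.5 = 1.7500
R = −Δy/(cos θ' − cos θ) = -1.0000
v = R·ω = -1.0000·1.7500 = -1.7500

v = -1.7500, ω = 1.7500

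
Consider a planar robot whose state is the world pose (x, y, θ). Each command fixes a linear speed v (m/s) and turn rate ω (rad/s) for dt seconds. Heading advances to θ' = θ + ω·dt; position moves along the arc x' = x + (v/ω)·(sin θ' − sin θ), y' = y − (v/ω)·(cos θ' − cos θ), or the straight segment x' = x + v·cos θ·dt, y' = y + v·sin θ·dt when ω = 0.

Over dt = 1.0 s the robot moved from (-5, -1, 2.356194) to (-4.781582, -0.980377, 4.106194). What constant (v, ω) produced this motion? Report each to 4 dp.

v = -0.2500, ω = 1.7500

Δθ = 4.106194 − 2.356194 = 1.750000
ω = Δθ/dt = 1.750000/1.0 = 1.7500
R = Δx/(sin θ' − sin θ) = -0.1429
v = R·ω = -0.1429·1.7500 = -0.2500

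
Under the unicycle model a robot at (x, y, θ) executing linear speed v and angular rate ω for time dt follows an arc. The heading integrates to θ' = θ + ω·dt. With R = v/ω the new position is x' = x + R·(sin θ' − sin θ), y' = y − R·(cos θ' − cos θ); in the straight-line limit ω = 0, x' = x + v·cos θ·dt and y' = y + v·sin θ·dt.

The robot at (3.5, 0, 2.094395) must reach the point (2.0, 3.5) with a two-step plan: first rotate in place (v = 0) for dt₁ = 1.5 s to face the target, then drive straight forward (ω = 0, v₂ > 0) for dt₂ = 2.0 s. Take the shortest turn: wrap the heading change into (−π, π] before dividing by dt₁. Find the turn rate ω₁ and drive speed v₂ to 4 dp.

heading to target = atan2(3.5−0, 2−3.5) = 1.9757
Δθ = wrap(1.9757 − 2.0944) = -0.1187; ω₁ = Δθ/dt₁ = -0.0791
distance = √((2−3.5)² + (3.5−0)²) = 3.8079; v₂ = distance/dt₂ = 1.9039

ω₁ = -0.0791, v₂ = 1.9039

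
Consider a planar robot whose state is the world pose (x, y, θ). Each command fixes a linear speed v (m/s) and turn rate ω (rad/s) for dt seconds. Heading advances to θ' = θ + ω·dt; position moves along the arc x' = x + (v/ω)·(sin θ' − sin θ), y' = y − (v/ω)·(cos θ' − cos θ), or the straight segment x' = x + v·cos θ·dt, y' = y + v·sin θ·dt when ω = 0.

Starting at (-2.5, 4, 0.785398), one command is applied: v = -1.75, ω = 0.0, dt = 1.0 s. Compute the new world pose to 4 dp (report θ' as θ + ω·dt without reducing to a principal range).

θ' = 0.7854 + 0.0·1.0 = 0.7854
ω = 0 → straight: x' = -2.5 + -1.75·cos(0.7854)·1.0 = -3.7374
y' = 4 + -1.75·sin(0.7854)·1.0 = 2.7626

(-3.7374, 2.7626, 0.7854)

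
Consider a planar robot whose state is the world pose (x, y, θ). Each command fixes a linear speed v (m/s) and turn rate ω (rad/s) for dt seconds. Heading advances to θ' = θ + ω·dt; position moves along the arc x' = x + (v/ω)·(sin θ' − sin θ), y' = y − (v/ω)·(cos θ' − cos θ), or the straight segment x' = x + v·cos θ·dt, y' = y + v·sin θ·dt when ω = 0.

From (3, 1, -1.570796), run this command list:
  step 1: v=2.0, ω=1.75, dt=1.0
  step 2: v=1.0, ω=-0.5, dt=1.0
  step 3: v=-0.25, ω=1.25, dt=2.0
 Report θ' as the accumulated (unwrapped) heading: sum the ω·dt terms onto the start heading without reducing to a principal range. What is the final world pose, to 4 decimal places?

step 1: θ'=0.1792 (R=1.1429) → pose (4.3466, -0.1246, 0.1792)
step 2: θ'=-0.3208 (R=-2.0000) → pose (5.3337, -0.1946, -0.3208)
step 3: θ'=2.1792 (R=-0.2000) → pose (5.1065, -0.4987, 2.1792)

(5.1065, -0.4987, 2.1792)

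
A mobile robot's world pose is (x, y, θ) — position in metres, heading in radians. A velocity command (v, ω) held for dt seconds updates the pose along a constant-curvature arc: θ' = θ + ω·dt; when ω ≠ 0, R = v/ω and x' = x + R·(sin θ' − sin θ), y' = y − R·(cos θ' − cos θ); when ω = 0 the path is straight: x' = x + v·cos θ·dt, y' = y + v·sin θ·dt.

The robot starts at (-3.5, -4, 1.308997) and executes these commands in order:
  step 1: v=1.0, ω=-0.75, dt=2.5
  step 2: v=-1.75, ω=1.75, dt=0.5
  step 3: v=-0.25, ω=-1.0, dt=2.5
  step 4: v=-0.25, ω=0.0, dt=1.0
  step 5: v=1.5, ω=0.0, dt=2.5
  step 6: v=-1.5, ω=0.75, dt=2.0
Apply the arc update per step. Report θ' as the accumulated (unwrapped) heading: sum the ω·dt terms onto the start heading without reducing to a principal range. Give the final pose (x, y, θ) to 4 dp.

(-5.0040, -2.8722, -0.6910)

step 1: θ'=-0.5660 (R=-1.3333) → pose (-1.4971, -3.2197, -0.5660)
step 2: θ'=0.3090 (R=-1.0000) → pose (-2.3374, -3.1111, 0.3090)
step 3: θ'=-2.1910 (R=0.2500) → pose (-2.6169, -2.7276, -2.1910)
step 4: θ'=-2.1910 (straight) → pose (-2.4716, -2.5242, -2.1910)
step 5: θ'=-2.1910 (straight) → pose (-4.6511, -5.5758, -2.1910)
step 6: θ'=-0.6910 (R=-2.0000) → pose (-5.0040, -2.8722, -0.6910)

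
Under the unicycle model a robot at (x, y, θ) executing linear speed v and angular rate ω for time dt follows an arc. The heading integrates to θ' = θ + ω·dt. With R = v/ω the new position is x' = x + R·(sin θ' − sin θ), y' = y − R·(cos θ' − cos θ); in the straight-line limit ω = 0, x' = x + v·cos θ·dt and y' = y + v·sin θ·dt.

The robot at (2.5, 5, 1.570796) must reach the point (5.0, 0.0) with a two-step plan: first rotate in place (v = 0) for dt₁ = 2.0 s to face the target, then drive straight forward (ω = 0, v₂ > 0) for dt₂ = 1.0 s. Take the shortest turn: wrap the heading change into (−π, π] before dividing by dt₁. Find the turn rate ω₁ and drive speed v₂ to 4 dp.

ω₁ = -1.3390, v₂ = 5.5902

heading to target = atan2(0−5, 5−2.5) = -1.1071
Δθ = wrap(-1.1071 − 1.5708) = -2.6779; ω₁ = Δθ/dt₁ = -1.3390
distance = √((5−2.5)² + (0−5)²) = 5.5902; v₂ = distance/dt₂ = 5.5902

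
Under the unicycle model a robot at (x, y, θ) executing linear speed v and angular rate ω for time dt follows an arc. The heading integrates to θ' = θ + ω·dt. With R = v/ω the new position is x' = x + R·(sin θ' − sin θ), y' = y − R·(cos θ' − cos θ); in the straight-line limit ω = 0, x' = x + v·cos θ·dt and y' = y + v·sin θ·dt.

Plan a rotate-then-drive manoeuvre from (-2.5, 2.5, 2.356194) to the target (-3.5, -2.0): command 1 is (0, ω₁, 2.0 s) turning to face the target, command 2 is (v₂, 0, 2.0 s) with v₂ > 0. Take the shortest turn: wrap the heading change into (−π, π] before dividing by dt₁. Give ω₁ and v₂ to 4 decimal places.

heading to target = atan2(-2−2.5, -3.5−-2.5) = -1.7895
Δθ = wrap(-1.7895 − 2.3562) = 2.1375; ω₁ = Δθ/dt₁ = 1.0688
distance = √((-3.5−-2.5)² + (-2−2.5)²) = 4.6098; v₂ = distance/dt₂ = 2.3049

ω₁ = 1.0688, v₂ = 2.3049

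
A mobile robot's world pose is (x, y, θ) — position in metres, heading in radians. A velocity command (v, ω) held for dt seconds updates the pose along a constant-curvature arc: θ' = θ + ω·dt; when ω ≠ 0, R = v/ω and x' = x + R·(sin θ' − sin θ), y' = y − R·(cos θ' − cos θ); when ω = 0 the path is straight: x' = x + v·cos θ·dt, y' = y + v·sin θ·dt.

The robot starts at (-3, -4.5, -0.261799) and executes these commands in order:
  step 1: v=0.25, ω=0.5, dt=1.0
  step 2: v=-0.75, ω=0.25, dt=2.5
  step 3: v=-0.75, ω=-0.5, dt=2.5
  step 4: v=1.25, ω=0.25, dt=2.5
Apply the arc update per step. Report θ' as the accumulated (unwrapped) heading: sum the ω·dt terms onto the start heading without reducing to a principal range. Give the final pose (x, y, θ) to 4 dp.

step 1: θ'=0.2382 (R=0.5000) → pose (-2.7526, -4.5029, 0.2382)
step 2: θ'=0.8632 (R=-3.0000) → pose (-4.3245, -5.4682, 0.8632)
step 3: θ'=-0.3868 (R=1.5000) → pose (-6.0303, -5.8824, -0.3868)
step 4: θ'=0.2382 (R=5.0000) → pose (-2.9644, -6.1106, 0.2382)

(-2.9644, -6.1106, 0.2382)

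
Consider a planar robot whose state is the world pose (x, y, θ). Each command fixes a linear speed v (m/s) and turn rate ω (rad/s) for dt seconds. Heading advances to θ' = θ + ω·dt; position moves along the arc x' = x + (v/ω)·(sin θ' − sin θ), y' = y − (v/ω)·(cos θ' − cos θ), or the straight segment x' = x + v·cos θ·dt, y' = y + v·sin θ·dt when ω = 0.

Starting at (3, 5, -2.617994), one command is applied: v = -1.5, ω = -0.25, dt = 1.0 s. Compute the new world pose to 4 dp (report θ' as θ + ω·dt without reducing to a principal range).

θ' = -2.6180 + -0.25·1.0 = -2.8680
R = v/ω = -1.5/-0.25 = 6.0000
x' = 3 + 6.0000·(sin -2.8680 − sin -2.6180) = 4.3788
y' = 5 − 6.0000·(cos -2.8680 − cos -2.6180) = 5.5807

(4.3788, 5.5807, -2.8680)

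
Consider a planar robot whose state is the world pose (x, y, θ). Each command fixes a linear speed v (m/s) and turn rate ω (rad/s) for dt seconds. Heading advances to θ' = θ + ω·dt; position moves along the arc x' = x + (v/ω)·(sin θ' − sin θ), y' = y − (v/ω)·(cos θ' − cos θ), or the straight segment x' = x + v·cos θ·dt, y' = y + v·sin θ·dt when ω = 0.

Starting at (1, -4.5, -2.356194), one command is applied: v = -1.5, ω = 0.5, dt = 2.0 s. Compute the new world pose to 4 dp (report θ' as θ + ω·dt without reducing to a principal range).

θ' = -2.3562 + 0.5·2.0 = -1.3562
R = v/ω = -1.5/0.5 = -3.0000
x' = 1 + -3.0000·(sin -1.3562 − sin -2.3562) = 1.8099
y' = -4.5 − -3.0000·(cos -1.3562 − cos -2.3562) = -1.7398

(1.8099, -1.7398, -1.3562)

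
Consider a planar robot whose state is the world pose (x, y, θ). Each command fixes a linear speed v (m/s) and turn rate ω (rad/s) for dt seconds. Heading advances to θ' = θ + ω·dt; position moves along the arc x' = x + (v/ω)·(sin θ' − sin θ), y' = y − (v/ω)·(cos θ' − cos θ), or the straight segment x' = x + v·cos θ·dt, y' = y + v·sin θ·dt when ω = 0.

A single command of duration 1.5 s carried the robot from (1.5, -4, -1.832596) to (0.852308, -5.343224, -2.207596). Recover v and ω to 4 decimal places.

Δθ = -2.207596 − -1.832596 = -0.375000
ω = Δθ/dt = -0.375000/1.5 = -0.2500
R = −Δy/(cos θ' − cos θ) = -4.0000
v = R·ω = -4.0000·-0.2500 = 1.0000

v = 1.0000, ω = -0.2500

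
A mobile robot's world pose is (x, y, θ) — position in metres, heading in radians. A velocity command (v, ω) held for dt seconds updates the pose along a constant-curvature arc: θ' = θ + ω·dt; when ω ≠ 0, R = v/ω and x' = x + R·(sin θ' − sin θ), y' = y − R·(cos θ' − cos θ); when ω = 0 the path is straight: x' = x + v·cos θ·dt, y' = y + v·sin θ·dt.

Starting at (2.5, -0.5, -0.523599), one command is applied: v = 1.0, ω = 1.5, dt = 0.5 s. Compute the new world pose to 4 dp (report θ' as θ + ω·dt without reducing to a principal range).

θ' = -0.5236 + 1.5·0.5 = 0.2264
R = v/ω = 1.0/1.5 = 0.6667
x' = 2.5 + 0.6667·(sin 0.2264 − sin -0.5236) = 2.9830
y' = -0.5 − 0.6667·(cos 0.2264 − cos -0.5236) = -0.5723

(2.9830, -0.5723, 0.2264)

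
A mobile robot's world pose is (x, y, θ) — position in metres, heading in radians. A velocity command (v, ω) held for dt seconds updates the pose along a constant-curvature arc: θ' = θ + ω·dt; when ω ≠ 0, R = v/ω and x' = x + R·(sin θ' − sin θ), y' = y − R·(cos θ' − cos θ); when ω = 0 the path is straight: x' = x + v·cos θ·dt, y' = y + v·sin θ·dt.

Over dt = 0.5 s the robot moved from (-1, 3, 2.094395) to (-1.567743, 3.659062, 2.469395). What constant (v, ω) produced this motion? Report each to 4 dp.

v = 1.7500, ω = 0.7500

Δθ = 2.469395 − 2.094395 = 0.375000
ω = Δθ/dt = 0.375000/0.5 = 0.7500
R = −Δy/(cos θ' − cos θ) = 2.3333
v = R·ω = 2.3333·0.7500 = 1.7500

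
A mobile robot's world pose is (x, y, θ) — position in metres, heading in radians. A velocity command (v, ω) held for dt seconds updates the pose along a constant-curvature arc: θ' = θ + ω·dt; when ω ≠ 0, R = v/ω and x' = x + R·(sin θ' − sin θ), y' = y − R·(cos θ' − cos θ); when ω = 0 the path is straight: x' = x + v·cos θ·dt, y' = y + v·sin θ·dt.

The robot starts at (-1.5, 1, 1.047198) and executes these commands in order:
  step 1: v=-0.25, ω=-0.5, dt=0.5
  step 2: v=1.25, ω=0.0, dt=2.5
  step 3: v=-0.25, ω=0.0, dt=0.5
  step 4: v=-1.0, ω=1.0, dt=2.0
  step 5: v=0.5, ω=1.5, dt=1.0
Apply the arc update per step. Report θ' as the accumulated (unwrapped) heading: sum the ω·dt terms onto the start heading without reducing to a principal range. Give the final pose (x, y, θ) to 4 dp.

(0.4810, 1.2275, 4.2972)

step 1: θ'=0.7972 (R=0.5000) → pose (-1.5753, 0.9006, 0.7972)
step 2: θ'=0.7972 (straight) → pose (0.6082, 3.1363, 0.7972)
step 3: θ'=0.7972 (straight) → pose (0.5208, 3.0468, 0.7972)
step 4: θ'=2.7972 (R=-1.0000) → pose (0.8986, 1.4069, 2.7972)
step 5: θ'=4.2972 (R=0.3333) → pose (0.4810, 1.2275, 4.2972)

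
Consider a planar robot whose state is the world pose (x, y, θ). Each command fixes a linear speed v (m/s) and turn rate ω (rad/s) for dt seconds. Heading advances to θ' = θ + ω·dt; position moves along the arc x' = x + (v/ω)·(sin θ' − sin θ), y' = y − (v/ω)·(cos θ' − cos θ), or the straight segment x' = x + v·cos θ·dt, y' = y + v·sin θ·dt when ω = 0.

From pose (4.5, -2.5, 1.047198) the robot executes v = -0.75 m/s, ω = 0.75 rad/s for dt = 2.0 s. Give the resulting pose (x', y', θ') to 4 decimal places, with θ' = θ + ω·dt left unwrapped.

θ' = 1.0472 + 0.75·2.0 = 2.5472
R = v/ω = -0.75/0.75 = -1.0000
x' = 4.5 + -1.0000·(sin 2.5472 − sin 1.0472) = 4.8060
y' = -2.5 − -1.0000·(cos 2.5472 − cos 1.0472) = -3.8285

(4.8060, -3.8285, 2.5472)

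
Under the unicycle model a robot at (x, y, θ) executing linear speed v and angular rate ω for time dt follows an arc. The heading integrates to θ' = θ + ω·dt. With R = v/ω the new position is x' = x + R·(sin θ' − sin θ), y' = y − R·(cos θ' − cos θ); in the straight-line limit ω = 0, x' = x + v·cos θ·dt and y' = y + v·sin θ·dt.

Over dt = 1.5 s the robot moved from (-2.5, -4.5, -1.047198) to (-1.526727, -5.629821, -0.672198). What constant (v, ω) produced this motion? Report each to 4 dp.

v = 1.0000, ω = 0.2500

Δθ = -0.672198 − -1.047198 = 0.375000
ω = Δθ/dt = 0.375000/1.5 = 0.2500
R = −Δy/(cos θ' − cos θ) = 4.0000
v = R·ω = 4.0000·0.2500 = 1.0000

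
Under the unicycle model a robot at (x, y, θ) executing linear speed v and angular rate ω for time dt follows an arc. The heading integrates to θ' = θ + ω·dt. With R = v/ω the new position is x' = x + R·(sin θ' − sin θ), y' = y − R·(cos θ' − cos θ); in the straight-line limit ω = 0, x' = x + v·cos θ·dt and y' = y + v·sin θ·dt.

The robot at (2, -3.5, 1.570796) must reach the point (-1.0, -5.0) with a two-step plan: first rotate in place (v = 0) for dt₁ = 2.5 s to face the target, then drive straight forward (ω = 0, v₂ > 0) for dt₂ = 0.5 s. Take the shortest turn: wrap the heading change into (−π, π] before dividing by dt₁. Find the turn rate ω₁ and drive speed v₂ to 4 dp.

heading to target = atan2(-5−-3.5, -1−2) = -2.6779
Δθ = wrap(-2.6779 − 1.5708) = 2.0344; ω₁ = Δθ/dt₁ = 0.8138
distance = √((-1−2)² + (-5−-3.5)²) = 3.3541; v₂ = distance/dt₂ = 6.7082

ω₁ = 0.8138, v₂ = 6.7082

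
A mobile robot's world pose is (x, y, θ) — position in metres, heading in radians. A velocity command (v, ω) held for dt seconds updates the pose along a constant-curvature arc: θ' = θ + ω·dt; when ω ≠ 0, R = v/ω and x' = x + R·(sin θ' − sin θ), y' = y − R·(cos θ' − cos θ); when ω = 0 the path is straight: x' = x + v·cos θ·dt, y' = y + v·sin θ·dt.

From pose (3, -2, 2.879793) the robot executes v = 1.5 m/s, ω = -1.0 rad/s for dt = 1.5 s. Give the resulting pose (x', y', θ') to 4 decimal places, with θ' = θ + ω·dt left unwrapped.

θ' = 2.8798 + -1.0·1.5 = 1.3798
R = v/ω = 1.5/-1.0 = -1.5000
x' = 3 + -1.5000·(sin 1.3798 − sin 2.8798) = 1.9155
y' = -2 − -1.5000·(cos 1.3798 − cos 2.8798) = -0.2663

(1.9155, -0.2663, 1.3798)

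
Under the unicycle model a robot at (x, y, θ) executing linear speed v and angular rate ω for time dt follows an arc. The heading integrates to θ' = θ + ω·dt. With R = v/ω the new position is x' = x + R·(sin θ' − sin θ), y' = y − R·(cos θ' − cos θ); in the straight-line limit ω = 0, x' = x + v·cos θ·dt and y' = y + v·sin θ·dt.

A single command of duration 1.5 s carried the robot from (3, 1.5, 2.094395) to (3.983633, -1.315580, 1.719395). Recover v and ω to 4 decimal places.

Δθ = 1.719395 − 2.094395 = -0.375000
ω = Δθ/dt = -0.375000/1.5 = -0.2500
R = −Δy/(cos θ' − cos θ) = 8.0000
v = R·ω = 8.0000·-0.2500 = -2.0000

v = -2.0000, ω = -0.2500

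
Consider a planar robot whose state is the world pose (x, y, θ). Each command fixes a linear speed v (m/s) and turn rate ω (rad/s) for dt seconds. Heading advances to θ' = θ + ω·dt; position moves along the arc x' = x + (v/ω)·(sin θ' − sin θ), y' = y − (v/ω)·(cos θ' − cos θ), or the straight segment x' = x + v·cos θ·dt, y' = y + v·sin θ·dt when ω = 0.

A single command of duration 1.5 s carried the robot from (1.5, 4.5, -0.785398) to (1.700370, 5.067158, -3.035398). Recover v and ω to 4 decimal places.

Δθ = -3.035398 − -0.785398 = -2.250000
ω = Δθ/dt = -2.250000/1.5 = -1.5000
R = −Δy/(cos θ' − cos θ) = 0.3333
v = R·ω = 0.3333·-1.5000 = -0.5000

v = -0.5000, ω = -1.5000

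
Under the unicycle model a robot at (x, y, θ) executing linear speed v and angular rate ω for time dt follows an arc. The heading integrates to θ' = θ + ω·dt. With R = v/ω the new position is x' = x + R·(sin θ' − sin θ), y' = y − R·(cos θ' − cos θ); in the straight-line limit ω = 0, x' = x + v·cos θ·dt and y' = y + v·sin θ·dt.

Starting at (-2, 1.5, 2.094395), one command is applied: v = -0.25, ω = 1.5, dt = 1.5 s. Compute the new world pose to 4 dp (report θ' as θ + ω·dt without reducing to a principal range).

(-1.7002, 1.5234, 4.3444)

θ' = 2.0944 + 1.5·1.5 = 4.3444
R = v/ω = -0.25/1.5 = -0.1667
x' = -2 + -0.1667·(sin 4.3444 − sin 2.0944) = -1.7002
y' = 1.5 − -0.1667·(cos 4.3444 − cos 2.0944) = 1.5234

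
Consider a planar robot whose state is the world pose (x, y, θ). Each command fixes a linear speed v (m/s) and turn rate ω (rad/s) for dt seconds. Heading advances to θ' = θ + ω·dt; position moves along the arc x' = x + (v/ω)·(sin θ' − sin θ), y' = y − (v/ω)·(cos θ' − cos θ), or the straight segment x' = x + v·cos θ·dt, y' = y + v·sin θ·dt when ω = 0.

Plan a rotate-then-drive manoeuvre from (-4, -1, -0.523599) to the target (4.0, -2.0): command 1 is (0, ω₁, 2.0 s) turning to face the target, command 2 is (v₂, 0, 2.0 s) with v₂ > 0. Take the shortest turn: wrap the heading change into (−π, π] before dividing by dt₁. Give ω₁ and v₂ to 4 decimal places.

ω₁ = 0.1996, v₂ = 4.0311

heading to target = atan2(-2−-1, 4−-4) = -0.1244
Δθ = wrap(-0.1244 − -0.5236) = 0.3992; ω₁ = Δθ/dt₁ = 0.1996
distance = √((4−-4)² + (-2−-1)²) = 8.0623; v₂ = distance/dt₂ = 4.0311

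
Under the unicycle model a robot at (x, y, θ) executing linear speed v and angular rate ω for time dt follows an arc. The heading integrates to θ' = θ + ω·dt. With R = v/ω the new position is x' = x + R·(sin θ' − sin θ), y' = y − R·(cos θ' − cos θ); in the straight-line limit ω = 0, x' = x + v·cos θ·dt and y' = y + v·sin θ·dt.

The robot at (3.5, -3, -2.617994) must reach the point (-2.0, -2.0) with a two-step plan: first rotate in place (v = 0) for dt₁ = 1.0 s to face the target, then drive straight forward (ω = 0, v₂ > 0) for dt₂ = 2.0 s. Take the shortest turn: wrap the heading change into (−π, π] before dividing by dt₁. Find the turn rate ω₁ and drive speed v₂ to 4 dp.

heading to target = atan2(-2−-3, -2−3.5) = 2.9617
Δθ = wrap(2.9617 − -2.6180) = -0.7035; ω₁ = Δθ/dt₁ = -0.7035
distance = √((-2−3.5)² + (-2−-3)²) = 5.5902; v₂ = distance/dt₂ = 2.7951

ω₁ = -0.7035, v₂ = 2.7951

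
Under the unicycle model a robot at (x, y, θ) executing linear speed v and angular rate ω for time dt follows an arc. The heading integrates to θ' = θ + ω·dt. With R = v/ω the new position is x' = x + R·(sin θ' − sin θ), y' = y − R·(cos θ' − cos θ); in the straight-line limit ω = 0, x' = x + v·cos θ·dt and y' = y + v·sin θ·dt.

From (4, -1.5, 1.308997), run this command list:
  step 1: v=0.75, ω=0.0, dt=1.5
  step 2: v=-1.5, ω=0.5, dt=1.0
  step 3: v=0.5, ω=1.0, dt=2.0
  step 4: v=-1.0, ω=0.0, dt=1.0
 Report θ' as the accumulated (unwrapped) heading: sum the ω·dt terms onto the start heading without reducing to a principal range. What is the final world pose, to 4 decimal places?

(4.2637, -1.0040, 3.8090)

step 1: θ'=1.3090 (straight) → pose (4.2912, -0.4133, 1.3090)
step 2: θ'=1.8090 (R=-3.0000) → pose (4.2737, -1.8977, 1.8090)
step 3: θ'=3.8090 (R=0.5000) → pose (3.4783, -1.6229, 3.8090)
step 4: θ'=3.8090 (straight) → pose (4.2637, -1.0040, 3.8090)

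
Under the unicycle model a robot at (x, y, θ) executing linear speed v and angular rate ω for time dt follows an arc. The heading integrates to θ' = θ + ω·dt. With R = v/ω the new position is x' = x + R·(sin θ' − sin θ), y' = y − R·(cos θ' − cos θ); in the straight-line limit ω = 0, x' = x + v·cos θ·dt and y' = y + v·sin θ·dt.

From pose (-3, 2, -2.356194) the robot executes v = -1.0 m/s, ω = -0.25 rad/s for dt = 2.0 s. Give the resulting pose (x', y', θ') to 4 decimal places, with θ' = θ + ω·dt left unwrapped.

θ' = -2.3562 + -0.25·2.0 = -2.8562
R = v/ω = -1.0/-0.25 = 4.0000
x' = -3 + 4.0000·(sin -2.8562 − sin -2.3562) = -1.2977
y' = 2 − 4.0000·(cos -2.8562 − cos -2.3562) = 3.0098

(-1.2977, 3.0098, -2.8562)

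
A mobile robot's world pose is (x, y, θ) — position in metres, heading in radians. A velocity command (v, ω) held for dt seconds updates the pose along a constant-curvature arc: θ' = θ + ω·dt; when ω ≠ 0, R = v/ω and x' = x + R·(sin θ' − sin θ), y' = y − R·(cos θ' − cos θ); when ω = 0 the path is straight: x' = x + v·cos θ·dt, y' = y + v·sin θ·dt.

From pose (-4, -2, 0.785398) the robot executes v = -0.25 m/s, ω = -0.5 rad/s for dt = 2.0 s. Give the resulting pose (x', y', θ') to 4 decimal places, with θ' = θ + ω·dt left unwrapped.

θ' = 0.7854 + -0.5·2.0 = -0.2146
R = v/ω = -0.25/-0.5 = 0.5000
x' = -4 + 0.5000·(sin -0.2146 − sin 0.7854) = -4.4600
y' = -2 − 0.5000·(cos -0.2146 − cos 0.7854) = -2.1350

(-4.4600, -2.1350, -0.2146)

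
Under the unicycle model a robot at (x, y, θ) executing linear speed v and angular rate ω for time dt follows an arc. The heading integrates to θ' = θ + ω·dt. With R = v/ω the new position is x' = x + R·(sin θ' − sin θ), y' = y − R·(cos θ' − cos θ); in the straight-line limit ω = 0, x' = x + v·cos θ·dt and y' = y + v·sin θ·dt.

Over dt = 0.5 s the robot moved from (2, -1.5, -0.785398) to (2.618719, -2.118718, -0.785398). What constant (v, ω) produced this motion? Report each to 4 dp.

v = 1.7500, ω = 0.0000

Δθ = -0.785398 − -0.785398 = 0.000000
ω = Δθ/dt = 0.000000/0.5 = 0.0000
ω = 0 → v = (Δx·cos θ + Δy·sin θ)/dt = 1.7500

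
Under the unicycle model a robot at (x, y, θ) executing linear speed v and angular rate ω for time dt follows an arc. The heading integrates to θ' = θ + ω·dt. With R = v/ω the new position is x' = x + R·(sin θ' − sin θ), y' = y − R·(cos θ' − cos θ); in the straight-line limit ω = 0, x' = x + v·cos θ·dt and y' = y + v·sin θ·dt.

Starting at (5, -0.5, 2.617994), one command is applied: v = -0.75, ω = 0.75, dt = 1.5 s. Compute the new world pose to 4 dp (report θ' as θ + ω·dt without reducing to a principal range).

(6.0658, -0.4585, 3.7430)

θ' = 2.6180 + 0.75·1.5 = 3.7430
R = v/ω = -0.75/0.75 = -1.0000
x' = 5 + -1.0000·(sin 3.7430 − sin 2.6180) = 6.0658
y' = -0.5 − -1.0000·(cos 3.7430 − cos 2.6180) = -0.4585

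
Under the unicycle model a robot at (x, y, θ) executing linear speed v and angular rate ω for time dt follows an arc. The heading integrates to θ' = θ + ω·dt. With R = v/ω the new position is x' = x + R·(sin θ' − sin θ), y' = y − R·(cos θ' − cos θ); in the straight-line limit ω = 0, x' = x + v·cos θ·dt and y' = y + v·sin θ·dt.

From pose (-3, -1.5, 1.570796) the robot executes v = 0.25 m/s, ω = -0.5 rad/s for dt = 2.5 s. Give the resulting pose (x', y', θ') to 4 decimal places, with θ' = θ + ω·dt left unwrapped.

θ' = 1.5708 + -0.5·2.5 = 0.3208
R = v/ω = 0.25/-0.5 = -0.5000
x' = -3 + -0.5000·(sin 0.3208 − sin 1.5708) = -2.6577
y' = -1.5 − -0.5000·(cos 0.3208 − cos 1.5708) = -1.0255

(-2.6577, -1.0255, 0.3208)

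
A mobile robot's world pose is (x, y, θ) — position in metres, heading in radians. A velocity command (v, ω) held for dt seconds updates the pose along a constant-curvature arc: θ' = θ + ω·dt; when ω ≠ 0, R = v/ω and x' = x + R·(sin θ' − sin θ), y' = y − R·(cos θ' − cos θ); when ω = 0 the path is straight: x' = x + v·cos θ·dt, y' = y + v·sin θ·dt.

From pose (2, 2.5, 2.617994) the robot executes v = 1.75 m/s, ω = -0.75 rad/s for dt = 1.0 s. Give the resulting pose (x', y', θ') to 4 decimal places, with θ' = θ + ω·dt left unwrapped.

(0.9356, 3.8374, 1.8680)

θ' = 2.6180 + -0.75·1.0 = 1.8680
R = v/ω = 1.75/-0.75 = -2.3333
x' = 2 + -2.3333·(sin 1.8680 − sin 2.6180) = 0.9356
y' = 2.5 − -2.3333·(cos 1.8680 − cos 2.6180) = 3.8374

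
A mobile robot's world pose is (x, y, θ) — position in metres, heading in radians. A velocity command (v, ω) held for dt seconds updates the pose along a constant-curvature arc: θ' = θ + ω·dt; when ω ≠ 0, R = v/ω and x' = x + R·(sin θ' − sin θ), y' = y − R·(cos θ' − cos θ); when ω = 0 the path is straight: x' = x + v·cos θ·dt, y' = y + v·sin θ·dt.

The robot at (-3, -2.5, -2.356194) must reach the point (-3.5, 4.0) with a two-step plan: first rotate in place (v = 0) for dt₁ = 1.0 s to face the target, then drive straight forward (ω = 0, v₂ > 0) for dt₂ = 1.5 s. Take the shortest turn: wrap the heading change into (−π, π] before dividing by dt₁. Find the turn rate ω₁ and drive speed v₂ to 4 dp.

heading to target = atan2(4−-2.5, -3.5−-3) = 1.6476
Δθ = wrap(1.6476 − -2.3562) = -2.2794; ω₁ = Δθ/dt₁ = -2.2794
distance = √((-3.5−-3)² + (4−-2.5)²) = 6.5192; v₂ = distance/dt₂ = 4.3461

ω₁ = -2.2794, v₂ = 4.3461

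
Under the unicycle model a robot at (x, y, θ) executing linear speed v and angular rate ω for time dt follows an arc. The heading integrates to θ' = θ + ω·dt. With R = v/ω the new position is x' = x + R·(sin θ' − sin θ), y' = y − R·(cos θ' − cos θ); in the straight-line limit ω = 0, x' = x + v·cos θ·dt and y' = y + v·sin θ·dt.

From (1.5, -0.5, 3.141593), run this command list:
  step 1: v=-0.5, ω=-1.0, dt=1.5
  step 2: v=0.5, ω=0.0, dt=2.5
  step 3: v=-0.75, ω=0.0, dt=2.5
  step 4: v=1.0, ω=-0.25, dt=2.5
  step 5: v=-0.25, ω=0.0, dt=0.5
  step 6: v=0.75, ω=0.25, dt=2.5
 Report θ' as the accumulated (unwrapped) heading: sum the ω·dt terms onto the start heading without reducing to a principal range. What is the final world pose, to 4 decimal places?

(3.0074, 2.4847, 1.6416)

step 1: θ'=1.6416 (R=0.5000) → pose (1.9987, -0.9646, 1.6416)
step 2: θ'=1.6416 (straight) → pose (1.9103, 0.2822, 1.6416)
step 3: θ'=1.6416 (straight) → pose (2.0430, -1.5881, 1.6416)
step 4: θ'=1.0166 (R=-4.0000) → pose (2.6317, 0.7999, 1.0166)
step 5: θ'=1.0166 (straight) → pose (2.5659, 0.6937, 1.0166)
step 6: θ'=1.6416 (R=3.0000) → pose (3.0074, 2.4847, 1.6416)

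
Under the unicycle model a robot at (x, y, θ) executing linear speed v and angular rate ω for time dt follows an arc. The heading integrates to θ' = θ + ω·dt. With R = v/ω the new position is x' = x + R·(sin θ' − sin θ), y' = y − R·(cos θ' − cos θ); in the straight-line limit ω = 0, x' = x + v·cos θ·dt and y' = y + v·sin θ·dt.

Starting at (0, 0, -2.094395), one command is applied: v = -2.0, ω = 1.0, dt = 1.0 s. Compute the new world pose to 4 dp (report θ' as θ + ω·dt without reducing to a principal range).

θ' = -2.0944 + 1.0·1.0 = -1.0944
R = v/ω = -2.0/1.0 = -2.0000
x' = 0 + -2.0000·(sin -1.0944 − sin -2.0944) = 0.0453
y' = 0 − -2.0000·(cos -1.0944 − cos -2.0944) = 1.9172

(0.0453, 1.9172, -1.0944)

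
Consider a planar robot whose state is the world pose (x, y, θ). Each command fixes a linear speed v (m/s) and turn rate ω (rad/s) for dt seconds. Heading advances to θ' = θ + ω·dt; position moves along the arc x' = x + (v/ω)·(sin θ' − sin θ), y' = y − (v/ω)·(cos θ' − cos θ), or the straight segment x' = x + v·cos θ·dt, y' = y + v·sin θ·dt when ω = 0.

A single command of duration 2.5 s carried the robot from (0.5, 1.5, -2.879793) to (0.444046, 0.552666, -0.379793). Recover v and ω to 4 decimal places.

Δθ = -0.379793 − -2.879793 = 2.500000
ω = Δθ/dt = 2.500000/2.5 = 1.0000
R = −Δy/(cos θ' − cos θ) = 0.5000
v = R·ω = 0.5000·1.0000 = 0.5000

v = 0.5000, ω = 1.0000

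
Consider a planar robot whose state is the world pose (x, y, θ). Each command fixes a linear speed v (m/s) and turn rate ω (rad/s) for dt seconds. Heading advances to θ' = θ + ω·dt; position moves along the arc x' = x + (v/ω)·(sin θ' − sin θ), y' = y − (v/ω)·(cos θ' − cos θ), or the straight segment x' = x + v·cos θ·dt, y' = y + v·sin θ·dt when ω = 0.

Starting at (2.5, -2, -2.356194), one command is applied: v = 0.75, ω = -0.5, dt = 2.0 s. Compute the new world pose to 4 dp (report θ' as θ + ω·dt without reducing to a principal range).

(1.1199, -2.4049, -3.3562)

θ' = -2.3562 + -0.5·2.0 = -3.3562
R = v/ω = 0.75/-0.5 = -1.5000
x' = 2.5 + -1.5000·(sin -3.3562 − sin -2.3562) = 1.1199
y' = -2 − -1.5000·(cos -3.3562 − cos -2.3562) = -2.4049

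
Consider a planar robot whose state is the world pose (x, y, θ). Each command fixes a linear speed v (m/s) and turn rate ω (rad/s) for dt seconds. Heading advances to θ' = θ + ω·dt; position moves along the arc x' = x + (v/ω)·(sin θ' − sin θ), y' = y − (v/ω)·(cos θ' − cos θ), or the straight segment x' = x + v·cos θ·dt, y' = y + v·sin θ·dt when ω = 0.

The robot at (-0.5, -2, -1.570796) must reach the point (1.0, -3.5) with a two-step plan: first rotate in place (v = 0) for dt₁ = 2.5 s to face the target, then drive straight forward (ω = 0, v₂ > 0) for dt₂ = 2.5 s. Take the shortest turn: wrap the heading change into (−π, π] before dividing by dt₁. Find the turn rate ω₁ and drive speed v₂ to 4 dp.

ω₁ = 0.3142, v₂ = 0.8485

heading to target = atan2(-3.5−-2, 1−-0.5) = -0.7854
Δθ = wrap(-0.7854 − -1.5708) = 0.7854; ω₁ = Δθ/dt₁ = 0.3142
distance = √((1−-0.5)² + (-3.5−-2)²) = 2.1213; v₂ = distance/dt₂ = 0.8485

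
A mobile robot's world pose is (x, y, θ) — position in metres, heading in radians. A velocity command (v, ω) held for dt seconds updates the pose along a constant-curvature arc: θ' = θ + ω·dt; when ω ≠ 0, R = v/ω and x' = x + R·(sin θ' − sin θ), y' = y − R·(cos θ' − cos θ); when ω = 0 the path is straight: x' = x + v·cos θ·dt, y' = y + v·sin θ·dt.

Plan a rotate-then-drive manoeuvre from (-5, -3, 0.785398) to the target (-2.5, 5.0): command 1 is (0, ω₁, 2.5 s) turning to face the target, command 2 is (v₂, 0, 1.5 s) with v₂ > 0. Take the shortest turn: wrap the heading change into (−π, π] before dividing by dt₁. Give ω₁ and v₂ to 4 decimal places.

heading to target = atan2(5−-3, -2.5−-5) = 1.2679
Δθ = wrap(1.2679 − 0.7854) = 0.4825; ω₁ = Δθ/dt₁ = 0.1930
distance = √((-2.5−-5)² + (5−-3)²) = 8.3815; v₂ = distance/dt₂ = 5.5877

ω₁ = 0.1930, v₂ = 5.5877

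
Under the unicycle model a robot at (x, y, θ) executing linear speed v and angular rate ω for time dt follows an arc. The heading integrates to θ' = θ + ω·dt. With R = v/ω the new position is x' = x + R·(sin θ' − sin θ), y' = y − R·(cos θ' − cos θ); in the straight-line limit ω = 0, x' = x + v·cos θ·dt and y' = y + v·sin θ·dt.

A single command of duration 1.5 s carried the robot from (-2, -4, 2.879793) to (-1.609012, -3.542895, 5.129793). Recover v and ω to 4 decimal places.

Δθ = 5.129793 − 2.879793 = 2.250000
ω = Δθ/dt = 2.250000/1.5 = 1.5000
R = −Δy/(cos θ' − cos θ) = -0.3333
v = R·ω = -0.3333·1.5000 = -0.5000

v = -0.5000, ω = 1.5000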